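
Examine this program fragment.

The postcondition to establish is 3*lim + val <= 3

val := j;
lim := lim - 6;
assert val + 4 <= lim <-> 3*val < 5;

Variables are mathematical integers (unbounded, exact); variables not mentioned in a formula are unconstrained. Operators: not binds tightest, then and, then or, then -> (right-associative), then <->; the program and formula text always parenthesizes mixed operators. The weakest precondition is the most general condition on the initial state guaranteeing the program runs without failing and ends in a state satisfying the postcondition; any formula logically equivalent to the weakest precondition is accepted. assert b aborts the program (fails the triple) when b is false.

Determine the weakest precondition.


Working backward. After the program, 3*lim + val <= 3 must hold.
Before assert val + 4 <= lim <-> 3*val < 5: (val <= lim - 4 <-> 3*val < 5) and 3*lim + val <= 3
Before lim := lim - 6: (val <= lim - 10 <-> 3*val < 5) and 3*lim + val <= 21
Before val := j: (j <= lim - 10 <-> 3*j < 5) and j + 3*lim <= 21
Answer: WP = (j <= lim - 10 <-> 3*j < 5) and j + 3*lim <= 21


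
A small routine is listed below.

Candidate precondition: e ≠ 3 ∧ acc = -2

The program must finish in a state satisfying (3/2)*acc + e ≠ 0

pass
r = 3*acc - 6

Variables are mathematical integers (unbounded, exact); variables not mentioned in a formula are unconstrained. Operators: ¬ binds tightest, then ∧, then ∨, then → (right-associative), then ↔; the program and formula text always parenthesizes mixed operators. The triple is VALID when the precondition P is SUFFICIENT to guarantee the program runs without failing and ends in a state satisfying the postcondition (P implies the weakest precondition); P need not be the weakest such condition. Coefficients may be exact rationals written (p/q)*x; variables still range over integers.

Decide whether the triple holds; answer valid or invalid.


Working backward. After the program, (3/2)*acc + e ≠ 0 must hold.
Before r := 3*acc - 6: (3/2)*acc + e ≠ 0
Before skip: (3/2)*acc + e ≠ 0
The weakest precondition is (3/2)*acc + e ≠ 0.
Check whether e ≠ 3 ∧ acc = -2 implies it.
Every state satisfying the precondition satisfies the weakest precondition: the implication holds.
Answer: valid


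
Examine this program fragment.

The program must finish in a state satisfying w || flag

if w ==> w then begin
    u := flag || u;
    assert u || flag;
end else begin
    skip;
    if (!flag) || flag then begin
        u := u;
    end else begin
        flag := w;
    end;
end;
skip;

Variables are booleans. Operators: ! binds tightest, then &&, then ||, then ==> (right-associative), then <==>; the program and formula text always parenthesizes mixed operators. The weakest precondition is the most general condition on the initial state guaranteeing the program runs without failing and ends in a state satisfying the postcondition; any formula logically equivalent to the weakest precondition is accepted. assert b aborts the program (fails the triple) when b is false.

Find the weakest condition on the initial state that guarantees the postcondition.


Working backward. After the program, w || flag must hold.
Before skip: w || flag
Then branch requires (flag || u) && (w || flag); else branch requires w || flag.
Before the if: (flag || u) && (w || flag)
Answer: WP = (flag || u) && (w || flag)


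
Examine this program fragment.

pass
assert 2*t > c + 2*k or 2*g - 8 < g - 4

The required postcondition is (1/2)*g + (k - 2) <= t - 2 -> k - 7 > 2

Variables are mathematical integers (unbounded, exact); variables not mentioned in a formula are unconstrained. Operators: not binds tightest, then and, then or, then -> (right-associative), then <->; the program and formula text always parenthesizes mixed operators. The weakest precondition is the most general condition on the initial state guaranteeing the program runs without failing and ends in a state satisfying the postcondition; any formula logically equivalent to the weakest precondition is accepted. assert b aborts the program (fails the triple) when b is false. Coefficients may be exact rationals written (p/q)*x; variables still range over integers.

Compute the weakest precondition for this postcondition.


Working backward. After the program, the postcondition (1/2)*g + (k - 2) <= t - 2 -> k - 7 > 2 must hold; in canonical form it is (1/2)*g + k <= t -> k > 9.
Before assert 2*t > c + 2*k or 2*g - 8 < g - 4: (2*t > c + 2*k or g < 4) and ((1/2)*g + k <= t -> k > 9)
Before skip: (2*t > c + 2*k or g < 4) and ((1/2)*g + k <= t -> k > 9)
Answer: WP = (2*t > c + 2*k or g < 4) and ((1/2)*g + k <= t -> k > 9)


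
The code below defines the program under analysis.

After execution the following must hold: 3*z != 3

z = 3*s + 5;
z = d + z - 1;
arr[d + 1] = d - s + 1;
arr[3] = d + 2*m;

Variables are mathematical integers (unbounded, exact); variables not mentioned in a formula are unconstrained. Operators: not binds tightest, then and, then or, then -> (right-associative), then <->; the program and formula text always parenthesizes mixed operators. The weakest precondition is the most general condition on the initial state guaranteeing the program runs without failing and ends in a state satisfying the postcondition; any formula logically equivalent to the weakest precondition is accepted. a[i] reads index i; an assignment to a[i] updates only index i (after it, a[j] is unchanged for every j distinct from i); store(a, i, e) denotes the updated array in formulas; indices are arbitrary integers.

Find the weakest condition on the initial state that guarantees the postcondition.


Working backward. After the program, 3*z != 3 must hold.
Before arr[3] := d + 2*m: 3*z != 3
Before arr[d + 1] := d - s + 1: 3*z != 3
Before z := d + z - 1: 3*d + 3*z != 6
Before z := 3*s + 5: 3*d + 9*s != -9
Answer: WP = 3*d + 9*s != -9


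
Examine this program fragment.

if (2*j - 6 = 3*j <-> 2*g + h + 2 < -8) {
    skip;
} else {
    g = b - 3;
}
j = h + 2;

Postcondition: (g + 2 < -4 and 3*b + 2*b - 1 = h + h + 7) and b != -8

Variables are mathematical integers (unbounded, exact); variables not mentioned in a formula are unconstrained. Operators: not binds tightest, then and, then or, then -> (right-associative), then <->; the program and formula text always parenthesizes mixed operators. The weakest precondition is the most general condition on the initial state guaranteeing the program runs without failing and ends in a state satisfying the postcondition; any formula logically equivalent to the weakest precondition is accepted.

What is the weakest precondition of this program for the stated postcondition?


Working backward. After the program, the postcondition (g + 2 < -4 and 3*b + 2*b - 1 = h + h + 7) and b != -8 must hold; in canonical form it is g < -6 and 5*b = 2*h + 8 and b != -8.
Before j := h + 2: g < -6 and 5*b = 2*h + 8 and b != -8
Then branch requires g < -6 and 5*b = 2*h + 8 and b != -8; else branch requires b < -3 and 5*b = 2*h + 8 and b != -8.
Before the if: ((j = -6 <-> 2*g + h < -10) -> (g < -6 and 5*b = 2*h + 8 and b != -8)) and ((not (j = -6 <-> 2*g + h < -10)) -> (b < -3 and 5*b = 2*h + 8 and b != -8))
Answer: WP = ((j = -6 <-> 2*g + h < -10) -> (g < -6 and 5*b = 2*h + 8 and b != -8)) and ((not (j = -6 <-> 2*g + h < -10)) -> (b < -3 and 5*b = 2*h + 8 and b != -8))


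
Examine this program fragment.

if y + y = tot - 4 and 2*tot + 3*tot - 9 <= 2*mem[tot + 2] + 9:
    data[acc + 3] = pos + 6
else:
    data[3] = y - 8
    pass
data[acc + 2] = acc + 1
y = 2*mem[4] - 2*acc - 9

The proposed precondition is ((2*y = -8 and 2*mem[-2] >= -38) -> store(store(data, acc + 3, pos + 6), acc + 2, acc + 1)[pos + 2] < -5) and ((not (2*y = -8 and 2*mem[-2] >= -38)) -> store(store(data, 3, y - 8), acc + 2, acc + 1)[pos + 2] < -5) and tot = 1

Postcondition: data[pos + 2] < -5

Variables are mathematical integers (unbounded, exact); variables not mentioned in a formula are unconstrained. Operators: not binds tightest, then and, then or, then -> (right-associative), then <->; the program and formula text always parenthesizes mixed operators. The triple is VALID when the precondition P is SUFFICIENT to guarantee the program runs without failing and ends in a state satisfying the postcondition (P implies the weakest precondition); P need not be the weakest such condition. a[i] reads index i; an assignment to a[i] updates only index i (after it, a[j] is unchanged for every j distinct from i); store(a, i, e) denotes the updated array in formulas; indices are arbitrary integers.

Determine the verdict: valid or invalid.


Working backward. After the program, data[pos + 2] < -5 must hold.
Before y := 2*mem[4] - 2*acc - 9: data[pos + 2] < -5
Before data[acc + 2] := acc + 1: store(data, acc + 2, acc + 1)[pos + 2] < -5
Then branch requires store(store(data, acc + 3, pos + 6), acc + 2, acc + 1)[pos + 2] < -5; else branch requires store(store(data, 3, y - 8), acc + 2, acc + 1)[pos + 2] < -5.
Before the if: ((2*y = tot - 4 and 5*tot <= 2*mem[tot + 2] + 18) -> store(store(data, acc + 3, pos + 6), acc + 2, acc + 1)[pos + 2] < -5) and ((not (2*y = tot - 4 and 5*tot <= 2*mem[tot + 2] + 18)) -> store(store(data, 3, y - 8), acc + 2, acc + 1)[pos + 2] < -5)
The weakest precondition is ((2*y = tot - 4 and 5*tot <= 2*mem[tot + 2] + 18) -> store(store(data, acc + 3, pos + 6), acc + 2, acc + 1)[pos + 2] < -5) and ((not (2*y = tot - 4 and 5*tot <= 2*mem[tot + 2] + 18)) -> store(store(data, 3, y - 8), acc + 2, acc + 1)[pos + 2] < -5).
Check whether ((2*y = -8 and 2*mem[-2] >= -38) -> store(store(data, acc + 3, pos + 6), acc + 2, acc + 1)[pos + 2] < -5) and ((not (2*y = -8 and 2*mem[-2] >= -38)) -> store(store(data, 3, y - 8), acc + 2, acc + 1)[pos + 2] < -5) and tot = 1 implies it.
Countermodel: at the initial state acc = -13211, data = {[-13209] = 4, [-13208] = -5, [-2] = 4, [3] = 4, elsewhere 4}, mem = {[-13209] = -19, [-13208] = -19, [-2] = -19, [3] = -19, elsewhere -19}, pos = -13210, tot = 1, y = -4, the precondition holds but the weakest precondition fails.
Answer: invalid


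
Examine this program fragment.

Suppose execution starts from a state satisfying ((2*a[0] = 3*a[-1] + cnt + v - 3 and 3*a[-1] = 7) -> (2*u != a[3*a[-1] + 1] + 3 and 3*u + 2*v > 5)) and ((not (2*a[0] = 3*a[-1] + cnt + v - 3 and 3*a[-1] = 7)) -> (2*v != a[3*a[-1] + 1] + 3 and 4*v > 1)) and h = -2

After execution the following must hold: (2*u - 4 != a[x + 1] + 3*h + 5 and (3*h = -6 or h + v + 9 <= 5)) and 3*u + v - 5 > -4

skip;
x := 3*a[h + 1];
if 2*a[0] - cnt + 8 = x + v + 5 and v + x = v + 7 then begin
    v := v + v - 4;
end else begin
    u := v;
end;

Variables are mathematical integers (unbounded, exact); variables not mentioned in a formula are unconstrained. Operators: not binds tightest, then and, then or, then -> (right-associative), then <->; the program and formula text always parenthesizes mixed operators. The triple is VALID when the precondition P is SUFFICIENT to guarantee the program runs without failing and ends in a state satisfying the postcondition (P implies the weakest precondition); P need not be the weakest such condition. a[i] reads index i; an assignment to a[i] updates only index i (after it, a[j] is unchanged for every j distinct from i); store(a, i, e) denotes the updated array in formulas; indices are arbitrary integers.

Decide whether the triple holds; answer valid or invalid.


Working backward. After the program, the postcondition (2*u - 4 != a[x + 1] + 3*h + 5 and (3*h = -6 or h + v + 9 <= 5)) and 3*u + v - 5 > -4 must hold; in canonical form it is 2*u != a[x + 1] + 3*h + 9 and (3*h = -6 or h + v <= -4) and 3*u + v > 1.
Then branch requires 2*u != a[x + 1] + 3*h + 9 and (3*h = -6 or h + 2*v <= 0) and 3*u + 2*v > 5; else branch requires 2*v != a[x + 1] + 3*h + 9 and (3*h = -6 or h + v <= -4) and 4*v > 1.
Before the if: ((2*a[0] = cnt + v + x - 3 and x = 7) -> (2*u != a[x + 1] + 3*h + 9 and (3*h = -6 or h + 2*v <= 0) and 3*u + 2*v > 5)) and ((not (2*a[0] = cnt + v + x - 3 and x = 7)) -> (2*v != a[x + 1] + 3*h + 9 and (3*h = -6 or h + v <= -4) and 4*v > 1))
Before x := 3*a[h + 1]: ((2*a[0] = 3*a[h + 1] + cnt + v - 3 and 3*a[h + 1] = 7) -> (2*u != a[3*a[h + 1] + 1] + 3*h + 9 and (3*h = -6 or h + 2*v <= 0) and 3*u + 2*v > 5)) and ((not (2*a[0] = 3*a[h + 1] + cnt + v - 3 and 3*a[h + 1] = 7)) -> (2*v != a[3*a[h + 1] + 1] + 3*h + 9 and (3*h = -6 or h + v <= -4) and 4*v > 1))
Before skip: ((2*a[0] = 3*a[h + 1] + cnt + v - 3 and 3*a[h + 1] = 7) -> (2*u != a[3*a[h + 1] + 1] + 3*h + 9 and (3*h = -6 or h + 2*v <= 0) and 3*u + 2*v > 5)) and ((not (2*a[0] = 3*a[h + 1] + cnt + v - 3 and 3*a[h + 1] = 7)) -> (2*v != a[3*a[h + 1] + 1] + 3*h + 9 and (3*h = -6 or h + v <= -4) and 4*v > 1))
The weakest precondition is ((2*a[0] = 3*a[h + 1] + cnt + v - 3 and 3*a[h + 1] = 7) -> (2*u != a[3*a[h + 1] + 1] + 3*h + 9 and (3*h = -6 or h + 2*v <= 0) and 3*u + 2*v > 5)) and ((not (2*a[0] = 3*a[h + 1] + cnt + v - 3 and 3*a[h + 1] = 7)) -> (2*v != a[3*a[h + 1] + 1] + 3*h + 9 and (3*h = -6 or h + v <= -4) and 4*v > 1)).
Check whether ((2*a[0] = 3*a[-1] + cnt + v - 3 and 3*a[-1] = 7) -> (2*u != a[3*a[-1] + 1] + 3 and 3*u + 2*v > 5)) and ((not (2*a[0] = 3*a[-1] + cnt + v - 3 and 3*a[-1] = 7)) -> (2*v != a[3*a[-1] + 1] + 3 and 4*v > 1)) and h = -2 implies it.
Every state satisfying the precondition satisfies the weakest precondition: the implication holds.
Answer: valid


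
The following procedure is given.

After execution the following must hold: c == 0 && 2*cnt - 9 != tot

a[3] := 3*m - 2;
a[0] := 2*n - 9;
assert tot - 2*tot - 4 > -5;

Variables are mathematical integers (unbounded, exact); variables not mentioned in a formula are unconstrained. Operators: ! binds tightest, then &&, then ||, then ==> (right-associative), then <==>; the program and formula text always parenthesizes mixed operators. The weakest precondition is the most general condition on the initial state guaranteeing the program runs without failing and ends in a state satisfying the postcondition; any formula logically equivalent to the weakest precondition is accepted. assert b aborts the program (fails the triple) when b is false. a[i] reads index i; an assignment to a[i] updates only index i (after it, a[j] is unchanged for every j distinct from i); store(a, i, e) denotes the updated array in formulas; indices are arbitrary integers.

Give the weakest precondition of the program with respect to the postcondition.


Working backward. After the program, the postcondition c == 0 && 2*cnt - 9 != tot must hold; in canonical form it is c == 0 && 2*cnt != tot + 9.
Before assert tot - 2*tot - 4 > -5: tot < 1 && c == 0 && 2*cnt != tot + 9
Before a[0] := 2*n - 9: tot < 1 && c == 0 && 2*cnt != tot + 9
Before a[3] := 3*m - 2: tot < 1 && c == 0 && 2*cnt != tot + 9
Answer: WP = tot < 1 && c == 0 && 2*cnt != tot + 9


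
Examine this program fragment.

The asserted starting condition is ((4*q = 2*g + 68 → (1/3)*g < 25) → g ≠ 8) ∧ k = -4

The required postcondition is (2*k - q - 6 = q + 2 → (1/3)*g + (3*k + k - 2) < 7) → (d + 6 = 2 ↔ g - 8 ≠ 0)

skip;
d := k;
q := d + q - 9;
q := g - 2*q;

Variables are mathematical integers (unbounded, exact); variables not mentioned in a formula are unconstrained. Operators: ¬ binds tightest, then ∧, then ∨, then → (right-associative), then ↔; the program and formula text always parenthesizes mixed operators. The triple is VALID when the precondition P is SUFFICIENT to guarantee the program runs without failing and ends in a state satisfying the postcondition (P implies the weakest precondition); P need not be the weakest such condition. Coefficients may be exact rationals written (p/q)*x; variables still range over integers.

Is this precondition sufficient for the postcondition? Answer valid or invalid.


Working backward. After the program, the postcondition (2*k - q - 6 = q + 2 → (1/3)*g + (3*k + k - 2) < 7) → (d + 6 = 2 ↔ g - 8 ≠ 0) must hold; in canonical form it is (2*k = 2*q + 8 → (1/3)*g + 4*k < 9) → (d = -4 ↔ g ≠ 8).
Before q := g - 2*q: (2*k + 4*q = 2*g + 8 → (1/3)*g + 4*k < 9) → (d = -4 ↔ g ≠ 8)
Before q := d + q - 9: (4*d + 2*k + 4*q = 2*g + 44 → (1/3)*g + 4*k < 9) → (d = -4 ↔ g ≠ 8)
Before d := k: (6*k + 4*q = 2*g + 44 → (1/3)*g + 4*k < 9) → (k = -4 ↔ g ≠ 8)
Before skip: (6*k + 4*q = 2*g + 44 → (1/3)*g + 4*k < 9) → (k = -4 ↔ g ≠ 8)
The weakest precondition is (6*k + 4*q = 2*g + 44 → (1/3)*g + 4*k < 9) → (k = -4 ↔ g ≠ 8).
Check whether ((4*q = 2*g + 68 → (1/3)*g < 25) → g ≠ 8) ∧ k = -4 implies it.
Every state satisfying the precondition satisfies the weakest precondition: the implication holds.
Answer: valid


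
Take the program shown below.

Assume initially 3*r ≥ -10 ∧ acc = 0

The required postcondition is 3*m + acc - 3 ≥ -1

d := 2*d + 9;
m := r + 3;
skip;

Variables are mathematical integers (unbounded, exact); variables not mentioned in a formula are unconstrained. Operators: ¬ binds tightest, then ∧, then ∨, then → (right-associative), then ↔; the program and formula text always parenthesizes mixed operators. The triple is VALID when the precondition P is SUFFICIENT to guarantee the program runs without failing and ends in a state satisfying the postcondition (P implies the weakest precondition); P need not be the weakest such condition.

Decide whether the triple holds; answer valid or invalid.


Working backward. After the program, the postcondition 3*m + acc - 3 ≥ -1 must hold; in canonical form it is acc + 3*m ≥ 2.
Before skip: acc + 3*m ≥ 2
Before m := r + 3: acc + 3*r ≥ -7
Before d := 2*d + 9: acc + 3*r ≥ -7
The weakest precondition is acc + 3*r ≥ -7.
Check whether 3*r ≥ -10 ∧ acc = 0 implies it.
Countermodel: at the initial state acc = 0, r = -3, the precondition holds but the weakest precondition fails.
Answer: invalid


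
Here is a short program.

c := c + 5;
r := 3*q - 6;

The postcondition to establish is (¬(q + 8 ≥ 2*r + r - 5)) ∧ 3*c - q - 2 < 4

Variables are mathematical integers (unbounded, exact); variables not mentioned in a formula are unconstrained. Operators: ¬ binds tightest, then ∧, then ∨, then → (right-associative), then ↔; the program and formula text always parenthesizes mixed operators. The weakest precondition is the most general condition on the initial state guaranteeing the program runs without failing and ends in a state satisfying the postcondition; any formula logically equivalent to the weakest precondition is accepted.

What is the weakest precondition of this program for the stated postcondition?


Working backward. After the program, the postcondition (¬(q + 8 ≥ 2*r + r - 5)) ∧ 3*c - q - 2 < 4 must hold; in canonical form it is (¬(q ≥ 3*r - 13)) ∧ 3*c < q + 6.
Before r := 3*q - 6: (¬(8*q ≤ 31)) ∧ 3*c < q + 6
Before c := c + 5: (¬(8*q ≤ 31)) ∧ 3*c < q - 9
Answer: WP = (¬(8*q ≤ 31)) ∧ 3*c < q - 9


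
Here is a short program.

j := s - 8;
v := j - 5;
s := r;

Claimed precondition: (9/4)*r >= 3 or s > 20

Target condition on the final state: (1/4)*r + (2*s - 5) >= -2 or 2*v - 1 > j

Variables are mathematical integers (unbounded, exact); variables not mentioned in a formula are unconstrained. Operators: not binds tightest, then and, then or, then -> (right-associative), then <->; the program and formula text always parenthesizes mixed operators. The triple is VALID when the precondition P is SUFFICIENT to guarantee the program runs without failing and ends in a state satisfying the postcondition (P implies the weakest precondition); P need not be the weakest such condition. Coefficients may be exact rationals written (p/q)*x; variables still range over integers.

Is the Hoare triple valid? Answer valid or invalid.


Working backward. After the program, the postcondition (1/4)*r + (2*s - 5) >= -2 or 2*v - 1 > j must hold; in canonical form it is (1/4)*r + 2*s >= 3 or 2*v > j + 1.
Before s := r: (9/4)*r >= 3 or 2*v > j + 1
Before v := j - 5: (9/4)*r >= 3 or j > 11
Before j := s - 8: (9/4)*r >= 3 or s > 19
The weakest precondition is (9/4)*r >= 3 or s > 19.
Check whether (9/4)*r >= 3 or s > 20 implies it.
Every state satisfying the precondition satisfies the weakest precondition: the implication holds.
Answer: valid


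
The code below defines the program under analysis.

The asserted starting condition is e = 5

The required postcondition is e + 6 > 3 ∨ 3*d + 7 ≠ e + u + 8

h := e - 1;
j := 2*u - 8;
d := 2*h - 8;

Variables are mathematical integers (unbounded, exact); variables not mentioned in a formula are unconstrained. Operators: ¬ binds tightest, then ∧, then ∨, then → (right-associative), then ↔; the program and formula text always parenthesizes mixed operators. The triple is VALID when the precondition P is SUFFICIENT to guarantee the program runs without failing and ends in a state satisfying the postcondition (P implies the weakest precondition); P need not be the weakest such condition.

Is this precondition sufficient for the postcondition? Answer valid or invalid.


Working backward. After the program, the postcondition e + 6 > 3 ∨ 3*d + 7 ≠ e + u + 8 must hold; in canonical form it is e > -3 ∨ 3*d ≠ e + u + 1.
Before d := 2*h - 8: e > -3 ∨ 6*h ≠ e + u + 25
Before j := 2*u - 8: e > -3 ∨ 6*h ≠ e + u + 25
Before h := e - 1: e > -3 ∨ 5*e ≠ u + 31
The weakest precondition is e > -3 ∨ 5*e ≠ u + 31.
Check whether e = 5 implies it.
Every state satisfying the precondition satisfies the weakest precondition: the implication holds.
Answer: valid


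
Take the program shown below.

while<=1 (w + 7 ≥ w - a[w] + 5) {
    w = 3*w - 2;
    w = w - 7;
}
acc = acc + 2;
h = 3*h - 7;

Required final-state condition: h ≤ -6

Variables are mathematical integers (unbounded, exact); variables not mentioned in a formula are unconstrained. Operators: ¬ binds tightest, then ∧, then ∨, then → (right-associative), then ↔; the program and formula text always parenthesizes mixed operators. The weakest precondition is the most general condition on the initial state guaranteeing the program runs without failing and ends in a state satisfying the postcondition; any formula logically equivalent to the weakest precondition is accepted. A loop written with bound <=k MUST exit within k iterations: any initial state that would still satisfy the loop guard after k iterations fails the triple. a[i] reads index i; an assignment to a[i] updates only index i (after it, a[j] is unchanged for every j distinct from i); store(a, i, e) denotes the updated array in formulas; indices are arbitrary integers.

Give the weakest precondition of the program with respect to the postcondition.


Working backward. After the program, h ≤ -6 must hold.
Before h := 3*h - 7: 3*h ≤ 1
Before acc := acc + 2: 3*h ≤ 1
Before the loop (bound <=1), unroll the exhaustion recursion (WP_0 = exit-now case; WP_j = one more guarded iteration, up to j = 1):
  WP_0: (¬(a[w] ≥ -2)) ∧ 3*h ≤ 1
  WP_1: (a[w] ≥ -2 → ((¬(a[3*w - 9] ≥ -2)) ∧ 3*h ≤ 1)) ∧ ((¬(a[w] ≥ -2)) → 3*h ≤ 1)
So before the loop: (a[w] ≥ -2 → ((¬(a[3*w - 9] ≥ -2)) ∧ 3*h ≤ 1)) ∧ ((¬(a[w] ≥ -2)) → 3*h ≤ 1)
Answer: WP = (a[w] ≥ -2 → ((¬(a[3*w - 9] ≥ -2)) ∧ 3*h ≤ 1)) ∧ ((¬(a[w] ≥ -2)) → 3*h ≤ 1)


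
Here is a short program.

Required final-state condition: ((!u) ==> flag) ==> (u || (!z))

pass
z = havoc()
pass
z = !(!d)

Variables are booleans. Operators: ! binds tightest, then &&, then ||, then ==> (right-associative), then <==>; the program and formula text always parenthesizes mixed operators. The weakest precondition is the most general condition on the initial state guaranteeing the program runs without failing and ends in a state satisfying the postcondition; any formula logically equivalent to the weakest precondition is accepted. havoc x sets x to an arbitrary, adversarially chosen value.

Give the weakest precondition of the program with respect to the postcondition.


Working backward. After the program, ((!u) ==> flag) ==> (u || (!z)) must hold.
Before z := !(!d): ((!u) ==> flag) ==> (u || (!d))
Before skip: ((!u) ==> flag) ==> (u || (!d))
Before havoc z: ((!u) ==> flag) ==> (u || (!d))
Before skip: ((!u) ==> flag) ==> (u || (!d))
Answer: WP = ((!u) ==> flag) ==> (u || (!d))


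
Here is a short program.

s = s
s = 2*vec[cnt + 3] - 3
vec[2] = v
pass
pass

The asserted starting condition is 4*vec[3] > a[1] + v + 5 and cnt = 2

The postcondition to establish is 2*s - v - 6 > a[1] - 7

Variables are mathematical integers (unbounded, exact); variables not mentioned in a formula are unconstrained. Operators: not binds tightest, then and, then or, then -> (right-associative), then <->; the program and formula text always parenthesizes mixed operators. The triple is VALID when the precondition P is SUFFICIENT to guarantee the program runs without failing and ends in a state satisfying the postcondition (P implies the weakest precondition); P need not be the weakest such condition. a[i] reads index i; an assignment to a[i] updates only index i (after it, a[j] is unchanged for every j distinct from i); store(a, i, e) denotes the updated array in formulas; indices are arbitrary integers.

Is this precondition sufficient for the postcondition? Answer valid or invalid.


Working backward. After the program, the postcondition 2*s - v - 6 > a[1] - 7 must hold; in canonical form it is 2*s > a[1] + v - 1.
Before skip: 2*s > a[1] + v - 1
Before skip: 2*s > a[1] + v - 1
Before vec[2] := v: 2*s > a[1] + v - 1
Before s := 2*vec[cnt + 3] - 3: 4*vec[cnt + 3] > a[1] + v + 5
Before s := s: 4*vec[cnt + 3] > a[1] + v + 5
The weakest precondition is 4*vec[cnt + 3] > a[1] + v + 5.
Check whether 4*vec[3] > a[1] + v + 5 and cnt = 2 implies it.
Countermodel: at the initial state a = {[1] = 0, [3] = 0, [5] = 0, elsewhere 0}, cnt = 2, v = -2, vec = {[1] = 1, [3] = 1, [5] = 0, elsewhere 1}, the precondition holds but the weakest precondition fails.
Answer: invalid


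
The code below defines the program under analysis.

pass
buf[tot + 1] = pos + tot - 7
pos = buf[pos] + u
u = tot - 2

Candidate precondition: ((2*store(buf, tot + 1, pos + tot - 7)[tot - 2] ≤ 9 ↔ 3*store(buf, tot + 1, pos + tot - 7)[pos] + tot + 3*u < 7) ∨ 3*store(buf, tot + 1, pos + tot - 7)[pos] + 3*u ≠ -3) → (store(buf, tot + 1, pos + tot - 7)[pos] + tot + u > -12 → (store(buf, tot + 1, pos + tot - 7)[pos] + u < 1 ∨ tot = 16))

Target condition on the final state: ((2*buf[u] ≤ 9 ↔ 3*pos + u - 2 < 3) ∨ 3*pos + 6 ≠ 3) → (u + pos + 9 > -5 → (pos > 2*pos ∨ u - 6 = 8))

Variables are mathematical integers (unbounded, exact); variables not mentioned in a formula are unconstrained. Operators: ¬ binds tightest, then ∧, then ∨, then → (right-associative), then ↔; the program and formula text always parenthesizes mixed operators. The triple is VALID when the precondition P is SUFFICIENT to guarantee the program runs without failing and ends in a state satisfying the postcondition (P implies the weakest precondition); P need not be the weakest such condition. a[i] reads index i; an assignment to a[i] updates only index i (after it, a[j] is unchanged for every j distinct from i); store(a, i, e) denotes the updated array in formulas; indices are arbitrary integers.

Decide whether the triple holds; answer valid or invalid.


Working backward. After the program, the postcondition ((2*buf[u] ≤ 9 ↔ 3*pos + u - 2 < 3) ∨ 3*pos + 6 ≠ 3) → (u + pos + 9 > -5 → (pos > 2*pos ∨ u - 6 = 8)) must hold; in canonical form it is ((2*buf[u] ≤ 9 ↔ 3*pos + u < 5) ∨ 3*pos ≠ -3) → (pos + u > -14 → (pos < 0 ∨ u = 14)).
Before u := tot - 2: ((2*buf[tot - 2] ≤ 9 ↔ 3*pos + tot < 7) ∨ 3*pos ≠ -3) → (pos + tot > -12 → (pos < 0 ∨ tot = 16))
Before pos := buf[pos] + u: ((2*buf[tot - 2] ≤ 9 ↔ 3*buf[pos] + tot + 3*u < 7) ∨ 3*buf[pos] + 3*u ≠ -3) → (buf[pos] + tot + u > -12 → (buf[pos] + u < 0 ∨ tot = 16))
Before buf[tot + 1] := pos + tot - 7: ((2*store(buf, tot + 1, pos + tot - 7)[tot - 2] ≤ 9 ↔ 3*store(buf, tot + 1, pos + tot - 7)[pos] + tot + 3*u < 7) ∨ 3*store(buf, tot + 1, pos + tot - 7)[pos] + 3*u ≠ -3) → (store(buf, tot + 1, pos + tot - 7)[pos] + tot + u > -12 → (store(buf, tot + 1, pos + tot - 7)[pos] + u < 0 ∨ tot = 16))
Before skip: ((2*store(buf, tot + 1, pos + tot - 7)[tot - 2] ≤ 9 ↔ 3*store(buf, tot + 1, pos + tot - 7)[pos] + tot + 3*u < 7) ∨ 3*store(buf, tot + 1, pos + tot - 7)[pos] + 3*u ≠ -3) → (store(buf, tot + 1, pos + tot - 7)[pos] + tot + u > -12 → (store(buf, tot + 1, pos + tot - 7)[pos] + u < 0 ∨ tot = 16))
The weakest precondition is ((2*store(buf, tot + 1, pos + tot - 7)[tot - 2] ≤ 9 ↔ 3*store(buf, tot + 1, pos + tot - 7)[pos] + tot + 3*u < 7) ∨ 3*store(buf, tot + 1, pos + tot - 7)[pos] + 3*u ≠ -3) → (store(buf, tot + 1, pos + tot - 7)[pos] + tot + u > -12 → (store(buf, tot + 1, pos + tot - 7)[pos] + u < 0 ∨ tot = 16)).
Check whether ((2*store(buf, tot + 1, pos + tot - 7)[tot - 2] ≤ 9 ↔ 3*store(buf, tot + 1, pos + tot - 7)[pos] + tot + 3*u < 7) ∨ 3*store(buf, tot + 1, pos + tot - 7)[pos] + 3*u ≠ -3) → (store(buf, tot + 1, pos + tot - 7)[pos] + tot + u > -12 → (store(buf, tot + 1, pos + tot - 7)[pos] + u < 1 ∨ tot = 16)) implies it.
Countermodel: at the initial state buf = {[-2] = 2, [0] = -15521, [1] = 2, elsewhere 2}, pos = 0, tot = 0, u = 15521, the precondition holds but the weakest precondition fails.
Answer: invalid


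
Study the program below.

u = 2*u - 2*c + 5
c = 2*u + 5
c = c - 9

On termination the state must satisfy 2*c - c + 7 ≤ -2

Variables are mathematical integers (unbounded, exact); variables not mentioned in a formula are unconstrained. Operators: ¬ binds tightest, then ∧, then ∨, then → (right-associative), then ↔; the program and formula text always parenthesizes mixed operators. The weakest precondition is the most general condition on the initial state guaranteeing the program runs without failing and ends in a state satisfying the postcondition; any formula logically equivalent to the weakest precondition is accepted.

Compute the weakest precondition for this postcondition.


Working backward. After the program, the postcondition 2*c - c + 7 ≤ -2 must hold; in canonical form it is c ≤ -9.
Before c := c - 9: c ≤ 0
Before c := 2*u + 5: 2*u ≤ -5
Before u := 2*u - 2*c + 5: 4*u ≤ 4*c - 15
Answer: WP = 4*u ≤ 4*c - 15


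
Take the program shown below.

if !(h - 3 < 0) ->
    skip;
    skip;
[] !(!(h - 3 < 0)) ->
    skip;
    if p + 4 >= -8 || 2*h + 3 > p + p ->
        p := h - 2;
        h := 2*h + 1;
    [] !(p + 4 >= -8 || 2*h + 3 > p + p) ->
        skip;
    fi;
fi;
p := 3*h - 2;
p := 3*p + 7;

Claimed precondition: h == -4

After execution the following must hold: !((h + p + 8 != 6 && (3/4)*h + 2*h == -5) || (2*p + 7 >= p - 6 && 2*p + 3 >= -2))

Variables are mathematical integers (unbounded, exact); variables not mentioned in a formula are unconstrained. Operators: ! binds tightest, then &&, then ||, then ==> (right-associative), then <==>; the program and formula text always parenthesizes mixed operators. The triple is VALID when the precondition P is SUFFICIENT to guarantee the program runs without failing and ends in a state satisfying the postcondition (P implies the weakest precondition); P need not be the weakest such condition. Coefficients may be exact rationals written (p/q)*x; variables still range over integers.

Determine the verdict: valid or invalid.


Working backward. After the program, the postcondition !((h + p + 8 != 6 && (3/4)*h + 2*h == -5) || (2*p + 7 >= p - 6 && 2*p + 3 >= -2)) must hold; in canonical form it is !((h + p != -2 && (11/4)*h == -5) || (p >= -13 && 2*p >= -5)).
Before p := 3*p + 7: !((h + 3*p != -9 && (11/4)*h == -5) || (3*p >= -20 && 6*p >= -19))
Before p := 3*h - 2: !((10*h != -3 && (11/4)*h == -5) || (9*h >= -14 && 18*h >= -7))
Then branch requires !((10*h != -3 && (11/4)*h == -5) || (9*h >= -14 && 18*h >= -7)); else branch requires ((p >= -12 || 2*h > 2*p - 3) ==> (!((20*h != -13 && (11/2)*h == -31/4) || (18*h >= -23 && 36*h >= -25)))) && ((!(p >= -12 || 2*h > 2*p - 3)) ==> (!((10*h != -3 && (11/4)*h == -5) || (9*h >= -14 && 18*h >= -7)))).
Before the if: ((!(h < 3)) ==> (!((10*h != -3 && (11/4)*h == -5) || (9*h >= -14 && 18*h >= -7)))) && (h < 3 ==> (((p >= -12 || 2*h > 2*p - 3) ==> (!((20*h != -13 && (11/2)*h == -31/4) || (18*h >= -23 && 36*h >= -25)))) && ((!(p >= -12 || 2*h > 2*p - 3)) ==> (!((10*h != -3 && (11/4)*h == -5) || (9*h >= -14 && 18*h >= -7))))))
The weakest precondition is ((!(h < 3)) ==> (!((10*h != -3 && (11/4)*h == -5) || (9*h >= -14 && 18*h >= -7)))) && (h < 3 ==> (((p >= -12 || 2*h > 2*p - 3) ==> (!((20*h != -13 && (11/2)*h == -31/4) || (18*h >= -23 && 36*h >= -25)))) && ((!(p >= -12 || 2*h > 2*p - 3)) ==> (!((10*h != -3 && (11/4)*h == -5) || (9*h >= -14 && 18*h >= -7)))))).
Check whether h == -4 implies it.
Every state satisfying the precondition satisfies the weakest precondition: the implication holds.
Answer: valid


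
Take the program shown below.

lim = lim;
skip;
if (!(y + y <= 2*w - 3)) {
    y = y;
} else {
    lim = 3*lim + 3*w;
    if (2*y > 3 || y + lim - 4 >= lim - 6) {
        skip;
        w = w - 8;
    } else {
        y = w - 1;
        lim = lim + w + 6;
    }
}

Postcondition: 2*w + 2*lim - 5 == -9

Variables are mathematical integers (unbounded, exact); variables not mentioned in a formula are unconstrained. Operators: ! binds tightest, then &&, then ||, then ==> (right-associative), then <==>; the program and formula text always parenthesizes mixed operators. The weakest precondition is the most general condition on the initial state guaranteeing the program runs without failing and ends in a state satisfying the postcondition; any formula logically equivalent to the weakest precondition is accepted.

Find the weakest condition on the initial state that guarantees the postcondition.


Working backward. After the program, the postcondition 2*w + 2*lim - 5 == -9 must hold; in canonical form it is 2*lim + 2*w == -4.
Then branch requires 2*lim + 2*w == -4; else branch requires ((2*y > 3 || y >= -2) ==> 6*lim + 8*w == 12) && ((!(2*y > 3 || y >= -2)) ==> 6*lim + 10*w == -16).
Before the if: ((!(2*y <= 2*w - 3)) ==> 2*lim + 2*w == -4) && (2*y <= 2*w - 3 ==> (((2*y > 3 || y >= -2) ==> 6*lim + 8*w == 12) && ((!(2*y > 3 || y >= -2)) ==> 6*lim + 10*w == -16)))
Before skip: ((!(2*y <= 2*w - 3)) ==> 2*lim + 2*w == -4) && (2*y <= 2*w - 3 ==> (((2*y > 3 || y >= -2) ==> 6*lim + 8*w == 12) && ((!(2*y > 3 || y >= -2)) ==> 6*lim + 10*w == -16)))
Before lim := lim: ((!(2*y <= 2*w - 3)) ==> 2*lim + 2*w == -4) && (2*y <= 2*w - 3 ==> (((2*y > 3 || y >= -2) ==> 6*lim + 8*w == 12) && ((!(2*y > 3 || y >= -2)) ==> 6*lim + 10*w == -16)))
Answer: WP = ((!(2*y <= 2*w - 3)) ==> 2*lim + 2*w == -4) && (2*y <= 2*w - 3 ==> (((2*y > 3 || y >= -2) ==> 6*lim + 8*w == 12) && ((!(2*y > 3 || y >= -2)) ==> 6*lim + 10*w == -16)))


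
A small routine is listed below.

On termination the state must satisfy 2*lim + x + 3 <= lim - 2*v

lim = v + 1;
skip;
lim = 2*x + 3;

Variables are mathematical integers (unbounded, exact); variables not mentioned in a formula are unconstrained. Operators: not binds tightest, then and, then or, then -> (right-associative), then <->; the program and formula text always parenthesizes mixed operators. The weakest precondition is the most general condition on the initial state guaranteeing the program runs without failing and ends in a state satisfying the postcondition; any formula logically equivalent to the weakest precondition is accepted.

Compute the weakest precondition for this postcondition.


Working backward. After the program, the postcondition 2*lim + x + 3 <= lim - 2*v must hold; in canonical form it is lim + 2*v + x <= -3.
Before lim := 2*x + 3: 2*v + 3*x <= -6
Before skip: 2*v + 3*x <= -6
Before lim := v + 1: 2*v + 3*x <= -6
Answer: WP = 2*v + 3*x <= -6


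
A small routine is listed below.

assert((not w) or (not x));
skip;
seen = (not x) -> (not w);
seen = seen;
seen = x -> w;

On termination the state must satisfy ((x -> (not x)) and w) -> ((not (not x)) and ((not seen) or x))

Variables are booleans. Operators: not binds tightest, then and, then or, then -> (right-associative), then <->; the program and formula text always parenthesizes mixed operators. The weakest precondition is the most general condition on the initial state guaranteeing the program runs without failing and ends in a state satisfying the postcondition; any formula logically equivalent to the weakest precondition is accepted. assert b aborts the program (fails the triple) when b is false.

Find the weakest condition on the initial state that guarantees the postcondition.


Working backward. After the program, the postcondition ((x -> (not x)) and w) -> ((not (not x)) and ((not seen) or x)) must hold; in canonical form it is ((x -> (not x)) and w) -> (x and ((not seen) or x)).
Before seen := x -> w: ((x -> (not x)) and w) -> (x and ((not (x -> w)) or x))
Before seen := seen: ((x -> (not x)) and w) -> (x and ((not (x -> w)) or x))
Before seen := (not x) -> (not w): ((x -> (not x)) and w) -> (x and ((not (x -> w)) or x))
Before skip: ((x -> (not x)) and w) -> (x and ((not (x -> w)) or x))
Before assert (not w) or (not x): ((not w) or (not x)) and (((x -> (not x)) and w) -> (x and ((not (x -> w)) or x)))
Answer: WP = ((not w) or (not x)) and (((x -> (not x)) and w) -> (x and ((not (x -> w)) or x)))


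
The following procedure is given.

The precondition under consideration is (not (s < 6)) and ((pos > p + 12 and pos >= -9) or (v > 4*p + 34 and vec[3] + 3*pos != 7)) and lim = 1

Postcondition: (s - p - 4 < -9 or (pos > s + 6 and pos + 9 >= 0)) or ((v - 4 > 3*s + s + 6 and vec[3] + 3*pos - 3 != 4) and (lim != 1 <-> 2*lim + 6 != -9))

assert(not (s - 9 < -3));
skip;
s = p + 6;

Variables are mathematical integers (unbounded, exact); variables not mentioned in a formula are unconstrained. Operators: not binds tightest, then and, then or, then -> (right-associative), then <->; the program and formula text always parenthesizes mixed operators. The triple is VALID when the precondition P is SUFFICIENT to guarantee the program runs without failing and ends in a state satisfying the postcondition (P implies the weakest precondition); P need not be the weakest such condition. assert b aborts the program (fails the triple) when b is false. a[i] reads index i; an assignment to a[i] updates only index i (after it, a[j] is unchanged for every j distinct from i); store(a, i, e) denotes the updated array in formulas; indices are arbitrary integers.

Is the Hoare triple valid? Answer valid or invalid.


Working backward. After the program, the postcondition (s - p - 4 < -9 or (pos > s + 6 and pos + 9 >= 0)) or ((v - 4 > 3*s + s + 6 and vec[3] + 3*pos - 3 != 4) and (lim != 1 <-> 2*lim + 6 != -9)) must hold; in canonical form it is s < p - 5 or (pos > s + 6 and pos >= -9) or (v > 4*s + 10 and vec[3] + 3*pos != 7 and (lim != 1 <-> 2*lim != -15)).
Before s := p + 6: (pos > p + 12 and pos >= -9) or (v > 4*p + 34 and vec[3] + 3*pos != 7 and (lim != 1 <-> 2*lim != -15))
Before skip: (pos > p + 12 and pos >= -9) or (v > 4*p + 34 and vec[3] + 3*pos != 7 and (lim != 1 <-> 2*lim != -15))
Before assert not (s - 9 < -3): (not (s < 6)) and ((pos > p + 12 and pos >= -9) or (v > 4*p + 34 and vec[3] + 3*pos != 7 and (lim != 1 <-> 2*lim != -15)))
The weakest precondition is (not (s < 6)) and ((pos > p + 12 and pos >= -9) or (v > 4*p + 34 and vec[3] + 3*pos != 7 and (lim != 1 <-> 2*lim != -15))).
Check whether (not (s < 6)) and ((pos > p + 12 and pos >= -9) or (v > 4*p + 34 and vec[3] + 3*pos != 7)) and lim = 1 implies it.
Countermodel: at the initial state lim = 1, p = -21, pos = -9, s = 6, v = -49, vec = {[3] = 35, elsewhere 35}, the precondition holds but the weakest precondition fails.
Answer: invalid


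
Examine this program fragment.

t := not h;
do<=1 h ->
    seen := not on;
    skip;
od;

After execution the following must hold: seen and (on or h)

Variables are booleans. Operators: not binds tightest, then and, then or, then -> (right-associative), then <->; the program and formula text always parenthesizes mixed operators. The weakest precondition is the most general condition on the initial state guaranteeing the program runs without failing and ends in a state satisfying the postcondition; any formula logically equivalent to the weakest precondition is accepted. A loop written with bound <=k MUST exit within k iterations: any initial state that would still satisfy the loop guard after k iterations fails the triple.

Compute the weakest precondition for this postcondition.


Working backward. After the program, seen and (on or h) must hold.
Before the loop (bound <=1), unroll the exhaustion recursion (WP_0 = exit-now case; WP_j = one more guarded iteration, up to j = 1):
  WP_0: (not h) and seen and (on or h)
  WP_1: (h -> ((not h) and (not on) and (on or h))) and ((not h) -> (seen and (on or h)))
So before the loop: (h -> ((not h) and (not on) and (on or h))) and ((not h) -> (seen and (on or h)))
Before t := not h: (h -> ((not h) and (not on) and (on or h))) and ((not h) -> (seen and (on or h)))
Answer: WP = (h -> ((not h) and (not on) and (on or h))) and ((not h) -> (seen and (on or h)))
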